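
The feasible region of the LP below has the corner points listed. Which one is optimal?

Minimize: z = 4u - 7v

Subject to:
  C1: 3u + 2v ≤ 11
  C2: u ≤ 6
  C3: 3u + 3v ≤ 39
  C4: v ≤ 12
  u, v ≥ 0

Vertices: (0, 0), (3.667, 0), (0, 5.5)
Evaluating z = 4u - 7v at each vertex:
  (0, 0): z = 0
  (3.667, 0): z = 14.67
  (0, 5.5): z = -38.5

The smallest value is z = -38.5, attained at (0, 5.5).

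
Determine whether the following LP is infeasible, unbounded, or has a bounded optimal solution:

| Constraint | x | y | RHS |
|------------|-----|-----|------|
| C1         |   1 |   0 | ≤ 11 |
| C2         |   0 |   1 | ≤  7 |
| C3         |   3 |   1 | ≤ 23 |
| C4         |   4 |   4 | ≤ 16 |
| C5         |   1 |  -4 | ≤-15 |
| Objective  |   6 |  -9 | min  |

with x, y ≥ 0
The point (0, 4) satisfies every constraint, so the LP is feasible; the constraints give x ≤ 11 and y ≤ 7, which with x, y ≥ 0 keep the feasible region inside a bounded box. A feasible, bounded LP attains a finite optimum at a vertex.

Feasible with finite optimum z* = -36 at (0, 4).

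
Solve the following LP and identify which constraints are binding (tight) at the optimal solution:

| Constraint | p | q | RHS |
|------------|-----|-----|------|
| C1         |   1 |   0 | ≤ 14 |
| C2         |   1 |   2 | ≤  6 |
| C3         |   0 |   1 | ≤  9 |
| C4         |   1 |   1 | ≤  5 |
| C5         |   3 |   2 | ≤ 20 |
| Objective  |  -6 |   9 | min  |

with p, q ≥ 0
Optimal: p = 5, q = 0
Binding: C4, q ≥ 0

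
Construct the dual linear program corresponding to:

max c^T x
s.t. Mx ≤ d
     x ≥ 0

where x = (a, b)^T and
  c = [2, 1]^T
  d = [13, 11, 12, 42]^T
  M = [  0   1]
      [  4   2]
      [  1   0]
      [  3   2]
Minimize: z = 13y1 + 11y2 + 12y3 + 42y4

Subject to:
  C1: -4y2 - y3 - 3y4 ≤ -2
  C2: -y1 - 2y2 - 2y4 ≤ -1
  y1, y2, y3, y4 ≥ 0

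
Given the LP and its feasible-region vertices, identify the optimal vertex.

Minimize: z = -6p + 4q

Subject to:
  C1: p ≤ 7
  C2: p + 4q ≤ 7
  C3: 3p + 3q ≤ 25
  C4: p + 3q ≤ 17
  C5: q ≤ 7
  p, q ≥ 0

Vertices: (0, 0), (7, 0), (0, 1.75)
Evaluating z = -6p + 4q at each vertex:
  (0, 0): z = 0
  (7, 0): z = -42
  (0, 1.75): z = 7

The smallest value is z = -42, attained at (7, 0).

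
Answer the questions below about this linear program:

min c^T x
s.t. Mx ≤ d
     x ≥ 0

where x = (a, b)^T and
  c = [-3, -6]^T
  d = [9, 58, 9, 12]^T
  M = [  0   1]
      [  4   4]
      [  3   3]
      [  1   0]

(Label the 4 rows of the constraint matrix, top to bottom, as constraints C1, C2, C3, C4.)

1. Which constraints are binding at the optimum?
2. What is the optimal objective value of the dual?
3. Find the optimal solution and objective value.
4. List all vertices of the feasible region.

1. C3, a ≥ 0
2. -18 (by strong duality, equal to the primal optimum)
3. a = 0, b = 3, z = -18
4. (0, 0), (3, 0), (0, 3)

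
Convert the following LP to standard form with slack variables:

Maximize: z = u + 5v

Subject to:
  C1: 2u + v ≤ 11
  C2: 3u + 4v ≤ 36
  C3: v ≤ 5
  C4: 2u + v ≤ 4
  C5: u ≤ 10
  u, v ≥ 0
max z = u + 5v

s.t.
  2u + v + s1 = 11
  3u + 4v + s2 = 36
  v + s3 = 5
  2u + v + s4 = 4
  u + s5 = 10
  u, v, s1, s2, s3, s4, s5 ≥ 0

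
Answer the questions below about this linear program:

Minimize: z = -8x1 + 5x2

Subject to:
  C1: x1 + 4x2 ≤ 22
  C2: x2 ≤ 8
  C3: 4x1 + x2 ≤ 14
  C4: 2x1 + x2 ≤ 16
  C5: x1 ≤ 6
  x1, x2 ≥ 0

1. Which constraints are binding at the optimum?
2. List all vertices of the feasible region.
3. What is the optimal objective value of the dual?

1. C3, x2 ≥ 0
2. (0, 0), (3.5, 0), (2.267, 4.933), (0, 5.5)
3. -28 (by strong duality, equal to the primal optimum)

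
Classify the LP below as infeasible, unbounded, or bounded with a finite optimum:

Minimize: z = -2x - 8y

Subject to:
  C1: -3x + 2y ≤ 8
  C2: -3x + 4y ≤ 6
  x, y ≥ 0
Feasible point: (0, 0) satisfies every constraint, so the LP is feasible.
Direction d = (1, 0): for each constraint row a, a·d ≤ 0 —
  (-3)(1) + (2)(0) = -3 ≤ 0
  (-3)(1) + (4)(0) = -3 ≤ 0
and d ≥ 0, so (0, 0) + t·d stays feasible for every t ≥ 0. Along this ray z = -2x - 8y changes by -2 per unit t, so z → −∞.

The LP is unbounded; z can be made arbitrarily small.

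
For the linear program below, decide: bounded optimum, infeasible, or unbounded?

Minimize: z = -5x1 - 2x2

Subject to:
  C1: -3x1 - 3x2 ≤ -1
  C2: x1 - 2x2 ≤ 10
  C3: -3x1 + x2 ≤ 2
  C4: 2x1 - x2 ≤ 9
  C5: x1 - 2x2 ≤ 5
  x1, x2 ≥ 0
Feasible point: (0, 1) satisfies every constraint, so the LP is feasible.
Direction d = (1, 3): for each constraint row a, a·d ≤ 0 —
  (-3)(1) + (-3)(3) = -12 ≤ 0
  (1)(1) + (-2)(3) = -5 ≤ 0
  (-3)(1) + (1)(3) = 0 ≤ 0
  (2)(1) + (-1)(3) = -1 ≤ 0
  (1)(1) + (-2)(3) = -5 ≤ 0
and d ≥ 0, so (0, 1) + t·d stays feasible for every t ≥ 0. Along this ray z = -5x1 - 2x2 changes by -11 per unit t, so z → −∞.

Unbounded — the objective can decrease without bound over the feasible region.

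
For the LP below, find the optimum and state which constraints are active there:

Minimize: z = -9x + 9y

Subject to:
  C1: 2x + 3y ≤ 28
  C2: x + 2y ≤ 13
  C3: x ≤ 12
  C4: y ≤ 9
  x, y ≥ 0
Optimal: x = 12, y = 0
Slack at optimum:
  C1: slack = 4
  C2: slack = 1
  C3: slack = 0 (binding)
  C4: slack = 9
  x ≥ 0: x = 12
  y ≥ 0: y = 0 (binding)
Binding constraints: C3, y ≥ 0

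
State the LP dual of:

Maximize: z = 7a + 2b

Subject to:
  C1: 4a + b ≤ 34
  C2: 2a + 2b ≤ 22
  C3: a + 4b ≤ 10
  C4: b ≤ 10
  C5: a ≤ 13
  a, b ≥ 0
Minimize: z = 34y1 + 22y2 + 10y3 + 10y4 + 13y5

Subject to:
  C1: -4y1 - 2y2 - y3 - y5 ≤ -7
  C2: -y1 - 2y2 - 4y3 - y4 ≤ -2
  y1, y2, y3, y4, y5 ≥ 0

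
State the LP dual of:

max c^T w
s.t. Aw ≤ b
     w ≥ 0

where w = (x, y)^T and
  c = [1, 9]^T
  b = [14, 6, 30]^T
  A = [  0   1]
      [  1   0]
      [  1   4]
Minimize: z = 14y1 + 6y2 + 30y3

Subject to:
  C1: -y2 - y3 ≤ -1
  C2: -y1 - 4y3 ≤ -9
  y1, y2, y3 ≥ 0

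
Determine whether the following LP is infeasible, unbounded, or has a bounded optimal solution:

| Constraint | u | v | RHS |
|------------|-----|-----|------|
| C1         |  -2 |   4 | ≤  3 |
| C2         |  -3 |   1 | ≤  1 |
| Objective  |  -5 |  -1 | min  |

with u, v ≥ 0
Feasible point: (0, 0) satisfies every constraint, so the LP is feasible.
Direction d = (1, 0): for each constraint row a, a·d ≤ 0 —
  (-2)(1) + (4)(0) = -2 ≤ 0
  (-3)(1) + (1)(0) = -3 ≤ 0
and d ≥ 0, so (0, 0) + t·d stays feasible for every t ≥ 0. Along this ray z = -5u - v changes by -5 per unit t, so z → −∞.

The LP is unbounded; z can be made arbitrarily small.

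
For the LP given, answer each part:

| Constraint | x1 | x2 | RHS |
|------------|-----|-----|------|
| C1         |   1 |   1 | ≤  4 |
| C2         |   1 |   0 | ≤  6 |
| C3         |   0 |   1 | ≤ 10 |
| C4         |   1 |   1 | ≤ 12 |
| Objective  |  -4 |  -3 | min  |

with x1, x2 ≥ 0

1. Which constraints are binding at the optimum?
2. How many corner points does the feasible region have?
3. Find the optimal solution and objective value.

1. C1, x2 ≥ 0
2. 3
3. x1 = 4, x2 = 0, z = -16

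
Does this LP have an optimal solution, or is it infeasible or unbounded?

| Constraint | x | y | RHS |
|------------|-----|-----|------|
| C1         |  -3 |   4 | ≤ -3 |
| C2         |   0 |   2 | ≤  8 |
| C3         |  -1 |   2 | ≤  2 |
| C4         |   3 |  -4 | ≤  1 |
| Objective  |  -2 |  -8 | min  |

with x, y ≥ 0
C4 requires 3x - 4y ≤ 1, while C1 (-3x + 4y ≤ -3) is equivalent to 3x - 4y ≥ 3. Together they would need 3 ≤ 3x - 4y ≤ 1, which is impossible since 3 > 1. No point satisfies all constraints.

Infeasible — the constraint set is empty.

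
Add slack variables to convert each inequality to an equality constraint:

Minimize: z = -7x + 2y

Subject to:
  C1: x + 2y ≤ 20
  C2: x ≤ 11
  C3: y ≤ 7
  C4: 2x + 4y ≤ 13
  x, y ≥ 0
min z = -7x + 2y

s.t.
  x + 2y + s1 = 20
  x + s2 = 11
  y + s3 = 7
  2x + 4y + s4 = 13
  x, y, s1, s2, s3, s4 ≥ 0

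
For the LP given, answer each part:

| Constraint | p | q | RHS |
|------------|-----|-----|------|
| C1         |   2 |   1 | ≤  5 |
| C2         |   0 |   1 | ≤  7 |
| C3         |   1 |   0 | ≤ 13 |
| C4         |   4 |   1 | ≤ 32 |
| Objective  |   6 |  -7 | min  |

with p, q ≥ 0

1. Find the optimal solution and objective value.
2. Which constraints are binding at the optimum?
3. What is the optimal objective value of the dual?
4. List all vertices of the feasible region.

1. p = 0, q = 5, z = -35
2. C1, p ≥ 0
3. -35 (by strong duality, equal to the primal optimum)
4. (0, 0), (2.5, 0), (0, 5)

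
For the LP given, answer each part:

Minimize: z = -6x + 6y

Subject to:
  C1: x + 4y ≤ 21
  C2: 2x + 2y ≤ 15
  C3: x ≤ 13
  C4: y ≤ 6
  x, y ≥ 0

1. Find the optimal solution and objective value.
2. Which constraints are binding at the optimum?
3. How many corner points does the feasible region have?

1. x = 7.5, y = 0, z = -45
2. C2, y ≥ 0
3. 4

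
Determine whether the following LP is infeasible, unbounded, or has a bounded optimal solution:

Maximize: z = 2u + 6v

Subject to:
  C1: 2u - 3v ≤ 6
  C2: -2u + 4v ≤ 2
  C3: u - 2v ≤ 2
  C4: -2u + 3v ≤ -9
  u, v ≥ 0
C1 requires 2u - 3v ≤ 6, while C4 (-2u + 3v ≤ -9) is equivalent to 2u - 3v ≥ 9. Together they would need 9 ≤ 2u - 3v ≤ 6, which is impossible since 9 > 6. No point satisfies all constraints.

Infeasible: no point satisfies all constraints simultaneously.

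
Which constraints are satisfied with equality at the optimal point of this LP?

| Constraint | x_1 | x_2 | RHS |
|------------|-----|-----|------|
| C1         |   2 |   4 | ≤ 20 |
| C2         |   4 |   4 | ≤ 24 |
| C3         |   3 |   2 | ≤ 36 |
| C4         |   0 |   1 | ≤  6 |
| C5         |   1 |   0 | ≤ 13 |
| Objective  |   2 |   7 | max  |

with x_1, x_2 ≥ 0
Optimal: x_1 = 0, x_2 = 5
Slack at optimum:
  C1: slack = 0 (binding)
  C2: slack = 4
  C3: slack = 26
  C4: slack = 1
  C5: slack = 13
  x_1 ≥ 0: x_1 = 0 (binding)
  x_2 ≥ 0: x_2 = 5
Binding constraints: C1, x_1 ≥ 0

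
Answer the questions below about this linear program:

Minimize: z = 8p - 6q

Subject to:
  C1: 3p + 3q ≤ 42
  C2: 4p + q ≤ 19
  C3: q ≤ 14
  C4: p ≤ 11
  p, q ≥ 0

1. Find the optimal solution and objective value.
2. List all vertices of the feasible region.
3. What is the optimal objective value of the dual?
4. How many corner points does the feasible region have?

1. p = 0, q = 14, z = -84
2. (0, 0), (4.75, 0), (1.667, 12.33), (0, 14)
3. -84 (by strong duality, equal to the primal optimum)
4. 4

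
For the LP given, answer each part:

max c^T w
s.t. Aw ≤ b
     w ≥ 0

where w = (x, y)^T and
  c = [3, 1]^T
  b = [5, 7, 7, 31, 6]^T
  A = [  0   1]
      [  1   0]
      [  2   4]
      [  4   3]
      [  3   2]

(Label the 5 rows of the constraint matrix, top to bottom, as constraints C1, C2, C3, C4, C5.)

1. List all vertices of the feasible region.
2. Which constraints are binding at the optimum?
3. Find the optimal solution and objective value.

1. (0, 0), (2, 0), (1.25, 1.125), (0, 1.75)
2. C5, y ≥ 0
3. x = 2, y = 0, z = 6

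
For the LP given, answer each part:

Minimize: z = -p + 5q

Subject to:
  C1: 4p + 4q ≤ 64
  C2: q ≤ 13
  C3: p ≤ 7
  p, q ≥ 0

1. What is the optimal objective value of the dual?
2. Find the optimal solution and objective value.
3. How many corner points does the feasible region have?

1. -7 (by strong duality, equal to the primal optimum)
2. p = 7, q = 0, z = -7
3. 5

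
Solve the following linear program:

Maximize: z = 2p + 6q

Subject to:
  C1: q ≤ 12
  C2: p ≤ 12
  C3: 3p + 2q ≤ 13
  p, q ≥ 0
p = 0, q = 6.5, z = 39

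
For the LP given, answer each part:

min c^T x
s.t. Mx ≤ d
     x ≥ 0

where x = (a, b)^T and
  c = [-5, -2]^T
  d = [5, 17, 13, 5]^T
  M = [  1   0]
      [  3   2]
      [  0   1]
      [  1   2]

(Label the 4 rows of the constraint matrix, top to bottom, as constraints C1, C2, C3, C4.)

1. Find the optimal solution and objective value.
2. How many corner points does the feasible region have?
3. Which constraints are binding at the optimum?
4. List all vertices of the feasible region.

1. a = 5, b = 0, z = -25
2. 3
3. C1, C4, b ≥ 0
4. (0, 0), (5, 0), (0, 2.5)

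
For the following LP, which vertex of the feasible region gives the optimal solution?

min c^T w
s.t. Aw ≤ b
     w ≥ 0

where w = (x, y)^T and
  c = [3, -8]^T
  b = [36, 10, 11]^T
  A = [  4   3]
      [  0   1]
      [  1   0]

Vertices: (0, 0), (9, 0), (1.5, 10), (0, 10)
(0, 10) with z = -80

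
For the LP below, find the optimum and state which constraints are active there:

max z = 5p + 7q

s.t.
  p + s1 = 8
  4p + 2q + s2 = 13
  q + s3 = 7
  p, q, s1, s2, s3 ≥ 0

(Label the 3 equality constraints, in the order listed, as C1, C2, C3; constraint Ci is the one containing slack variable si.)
Optimal: p = 0, q = 6.5
Slack at optimum:
  C1: slack = 8
  C2: slack = 0 (binding)
  C3: slack = 0.5
  p ≥ 0: p = 0 (binding)
  q ≥ 0: q = 6.5
Binding constraints: C2, p ≥ 0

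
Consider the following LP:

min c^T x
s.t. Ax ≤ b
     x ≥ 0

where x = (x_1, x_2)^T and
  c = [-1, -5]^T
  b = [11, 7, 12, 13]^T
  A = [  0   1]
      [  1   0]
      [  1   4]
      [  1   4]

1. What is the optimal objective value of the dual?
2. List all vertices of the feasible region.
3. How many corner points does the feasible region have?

1. -15 (by strong duality, equal to the primal optimum)
2. (0, 0), (7, 0), (7, 1.25), (0, 3)
3. 4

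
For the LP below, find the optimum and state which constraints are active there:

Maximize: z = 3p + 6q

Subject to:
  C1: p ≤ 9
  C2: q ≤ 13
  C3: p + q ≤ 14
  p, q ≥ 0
Optimal: p = 1, q = 13
Slack at optimum:
  C1: slack = 8
  C2: slack = 0 (binding)
  C3: slack = 0 (binding)
  p ≥ 0: p = 1
  q ≥ 0: q = 13
Binding constraints: C2, C3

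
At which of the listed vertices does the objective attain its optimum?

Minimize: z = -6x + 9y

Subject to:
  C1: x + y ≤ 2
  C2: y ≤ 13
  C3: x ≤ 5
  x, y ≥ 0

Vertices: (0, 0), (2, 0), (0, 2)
(2, 0) with z = -12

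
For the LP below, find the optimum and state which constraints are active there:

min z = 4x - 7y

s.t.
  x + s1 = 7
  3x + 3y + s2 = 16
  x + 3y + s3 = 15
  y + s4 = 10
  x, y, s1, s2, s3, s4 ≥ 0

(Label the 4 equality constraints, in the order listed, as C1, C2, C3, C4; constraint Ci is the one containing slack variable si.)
Optimal: x = 0, y = 5
Slack at optimum:
  C1: slack = 7
  C2: slack = 1
  C3: slack = 0 (binding)
  C4: slack = 5
  x ≥ 0: x = 0 (binding)
  y ≥ 0: y = 5
Binding constraints: C3, x ≥ 0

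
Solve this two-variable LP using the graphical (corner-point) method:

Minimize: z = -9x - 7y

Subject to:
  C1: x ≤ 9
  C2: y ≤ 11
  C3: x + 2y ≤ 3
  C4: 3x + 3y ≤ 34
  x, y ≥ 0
Each vertex is the intersection of two constraint boundaries that also satisfies all remaining constraints:
  x = 0 and y = 0 → (0, 0)
  x + 2y = 3 and y = 0 → (3, 0)
  x + 2y = 3 and x = 0 → (0, 1.5)

Evaluating z = -9x - 7y at each vertex:
  (0, 0): z = 0
  (3, 0): z = -27
  (0, 1.5): z = -10.5

The minimum is at (3, 0) with z = -27.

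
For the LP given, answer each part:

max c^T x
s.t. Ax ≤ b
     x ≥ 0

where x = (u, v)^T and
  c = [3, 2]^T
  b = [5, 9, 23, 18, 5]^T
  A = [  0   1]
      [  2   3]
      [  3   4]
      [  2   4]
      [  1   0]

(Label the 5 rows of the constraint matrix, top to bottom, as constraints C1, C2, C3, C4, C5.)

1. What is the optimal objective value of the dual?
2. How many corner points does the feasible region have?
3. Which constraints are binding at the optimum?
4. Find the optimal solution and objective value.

1. 13.5 (by strong duality, equal to the primal optimum)
2. 3
3. C2, v ≥ 0
4. u = 4.5, v = 0, z = 13.5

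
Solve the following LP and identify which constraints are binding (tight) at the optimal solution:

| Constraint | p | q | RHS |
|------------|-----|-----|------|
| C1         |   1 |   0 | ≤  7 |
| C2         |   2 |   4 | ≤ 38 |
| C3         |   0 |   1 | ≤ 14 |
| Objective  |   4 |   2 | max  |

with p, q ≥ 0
Optimal: p = 7, q = 6
Slack at optimum:
  C1: slack = 0 (binding)
  C2: slack = 0 (binding)
  C3: slack = 8
  p ≥ 0: p = 7
  q ≥ 0: q = 6
Binding constraints: C1, C2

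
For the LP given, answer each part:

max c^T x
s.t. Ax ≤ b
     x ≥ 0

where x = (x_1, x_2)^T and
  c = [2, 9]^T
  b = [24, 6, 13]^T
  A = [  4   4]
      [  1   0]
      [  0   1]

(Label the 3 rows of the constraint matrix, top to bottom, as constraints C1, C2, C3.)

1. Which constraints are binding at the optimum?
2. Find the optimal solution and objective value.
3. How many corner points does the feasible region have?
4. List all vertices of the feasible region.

1. C1, x_1 ≥ 0
2. x_1 = 0, x_2 = 6, z = 54
3. 3
4. (0, 0), (6, 0), (0, 6)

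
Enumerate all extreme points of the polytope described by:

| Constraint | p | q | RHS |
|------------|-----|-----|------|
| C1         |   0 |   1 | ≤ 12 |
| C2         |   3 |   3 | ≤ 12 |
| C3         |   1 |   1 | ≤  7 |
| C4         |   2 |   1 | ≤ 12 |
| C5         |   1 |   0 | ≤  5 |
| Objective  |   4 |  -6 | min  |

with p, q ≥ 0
Each vertex is the intersection of two constraint boundaries that also satisfies all remaining constraints:
  p = 0 and q = 0 → (0, 0)
  3p + 3q = 12 and q = 0 → (4, 0)
  3p + 3q = 12 and p = 0 → (0, 4)

Vertices: (0, 0), (4, 0), (0, 4)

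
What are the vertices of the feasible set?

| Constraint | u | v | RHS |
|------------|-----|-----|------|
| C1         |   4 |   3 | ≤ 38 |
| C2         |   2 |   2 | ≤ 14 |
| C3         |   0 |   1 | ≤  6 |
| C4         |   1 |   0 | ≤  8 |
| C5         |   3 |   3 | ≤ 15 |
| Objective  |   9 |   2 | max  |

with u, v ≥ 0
Each vertex is the intersection of two constraint boundaries that also satisfies all remaining constraints:
  u = 0 and v = 0 → (0, 0)
  3u + 3v = 15 and v = 0 → (5, 0)
  3u + 3v = 15 and u = 0 → (0, 5)

Vertices: (0, 0), (5, 0), (0, 5)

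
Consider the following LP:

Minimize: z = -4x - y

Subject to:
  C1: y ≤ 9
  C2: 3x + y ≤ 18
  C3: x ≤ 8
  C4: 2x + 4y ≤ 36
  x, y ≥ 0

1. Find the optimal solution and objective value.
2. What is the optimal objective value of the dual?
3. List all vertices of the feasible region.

1. x = 6, y = 0, z = -24
2. -24 (by strong duality, equal to the primal optimum)
3. (0, 0), (6, 0), (3.6, 7.2), (0, 9)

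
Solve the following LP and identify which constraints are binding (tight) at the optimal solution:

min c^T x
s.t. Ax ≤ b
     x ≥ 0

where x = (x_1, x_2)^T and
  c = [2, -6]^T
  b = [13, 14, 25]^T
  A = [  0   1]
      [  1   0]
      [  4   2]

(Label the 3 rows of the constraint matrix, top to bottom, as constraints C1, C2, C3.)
Optimal: x_1 = 0, x_2 = 12.5
Slack at optimum:
  C1: slack = 0.5
  C2: slack = 14
  C3: slack = 0 (binding)
  x_1 ≥ 0: x_1 = 0 (binding)
  x_2 ≥ 0: x_2 = 12.5
Binding constraints: C3, x_1 ≥ 0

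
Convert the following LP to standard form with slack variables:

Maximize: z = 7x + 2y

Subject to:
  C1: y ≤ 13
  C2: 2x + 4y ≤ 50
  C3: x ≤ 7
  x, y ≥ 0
max z = 7x + 2y

s.t.
  y + s1 = 13
  2x + 4y + s2 = 50
  x + s3 = 7
  x, y, s1, s2, s3 ≥ 0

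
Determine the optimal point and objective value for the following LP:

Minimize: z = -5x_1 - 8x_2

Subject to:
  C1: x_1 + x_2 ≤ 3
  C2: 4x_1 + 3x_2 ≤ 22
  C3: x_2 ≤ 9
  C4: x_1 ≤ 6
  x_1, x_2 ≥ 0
Each vertex is the intersection of two constraint boundaries that also satisfies all remaining constraints:
  x_1 = 0 and x_2 = 0 → (0, 0)
  x_1 + x_2 = 3 and x_2 = 0 → (3, 0)
  x_1 + x_2 = 3 and x_1 = 0 → (0, 3)

Evaluating z = -5x_1 - 8x_2 at each vertex:
  (0, 0): z = 0
  (3, 0): z = -15
  (0, 3): z = -24

The minimum is at (0, 3) with z = -24.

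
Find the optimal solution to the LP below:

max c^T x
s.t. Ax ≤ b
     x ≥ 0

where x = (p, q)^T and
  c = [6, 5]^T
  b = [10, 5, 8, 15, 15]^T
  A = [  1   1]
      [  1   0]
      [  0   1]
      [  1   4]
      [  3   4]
Each vertex is the intersection of two constraint boundaries that also satisfies all remaining constraints:
  p = 0 and q = 0 → (0, 0)
  p = 5 and 3p + 4q = 15 → (5, 0)
  p + 4q = 15 and 3p + 4q = 15 → (0, 3.75)

Evaluating z = 6p + 5q at each vertex:
  (0, 0): z = 0
  (5, 0): z = 30
  (0, 3.75): z = 18.75

The maximum is at (5, 0) with z = 30.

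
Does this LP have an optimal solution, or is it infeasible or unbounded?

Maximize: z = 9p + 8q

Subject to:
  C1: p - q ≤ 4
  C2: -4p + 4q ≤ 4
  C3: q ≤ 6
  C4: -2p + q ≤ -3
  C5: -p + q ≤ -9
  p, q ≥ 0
C1 requires p - q ≤ 4, while C5 (-p + q ≤ -9) is equivalent to p - q ≥ 9. Together they would need 9 ≤ p - q ≤ 4, which is impossible since 9 > 4. No point satisfies all constraints.

The feasible region is empty; the LP is infeasible.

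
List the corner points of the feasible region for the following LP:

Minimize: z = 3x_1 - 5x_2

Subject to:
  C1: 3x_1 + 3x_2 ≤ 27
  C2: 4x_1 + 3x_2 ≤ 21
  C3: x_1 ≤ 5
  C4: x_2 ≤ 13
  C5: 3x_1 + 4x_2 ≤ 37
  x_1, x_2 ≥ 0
Each vertex is the intersection of two constraint boundaries that also satisfies all remaining constraints:
  x_1 = 0 and x_2 = 0 → (0, 0)
  x_1 = 5 and x_2 = 0 → (5, 0)
  4x_1 + 3x_2 = 21 and x_1 = 5 → (5, 0.3333)
  4x_1 + 3x_2 = 21 and x_1 = 0 → (0, 7)

Vertices: (0, 0), (5, 0), (5, 0.3333), (0, 7)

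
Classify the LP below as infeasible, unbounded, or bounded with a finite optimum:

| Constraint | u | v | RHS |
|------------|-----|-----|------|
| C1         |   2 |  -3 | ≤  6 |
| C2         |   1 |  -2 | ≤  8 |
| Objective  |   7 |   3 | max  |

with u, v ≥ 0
Feasible point: (0, 0) satisfies every constraint, so the LP is feasible.
Direction d = (0, 1): for each constraint row a, a·d ≤ 0 —
  (2)(0) + (-3)(1) = -3 ≤ 0
  (1)(0) + (-2)(1) = -2 ≤ 0
and d ≥ 0, so (0, 0) + t·d stays feasible for every t ≥ 0. Along this ray z = 7u + 3v changes by 3 per unit t, so z → +∞.

Unbounded: there is a feasible ray along which z → +∞.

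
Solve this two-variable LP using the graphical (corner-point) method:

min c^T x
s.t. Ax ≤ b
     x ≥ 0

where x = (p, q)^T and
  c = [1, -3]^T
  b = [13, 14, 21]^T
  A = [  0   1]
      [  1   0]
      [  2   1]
Each vertex is the intersection of two constraint boundaries that also satisfies all remaining constraints:
  p = 0 and q = 0 → (0, 0)
  2p + q = 21 and q = 0 → (10.5, 0)
  q = 13 and 2p + q = 21 → (4, 13)
  q = 13 and p = 0 → (0, 13)

Evaluating z = p - 3q at each vertex:
  (0, 0): z = 0
  (10.5, 0): z = 10.5
  (4, 13): z = -35
  (0, 13): z = -39

The minimum is at (0, 13) with z = -39.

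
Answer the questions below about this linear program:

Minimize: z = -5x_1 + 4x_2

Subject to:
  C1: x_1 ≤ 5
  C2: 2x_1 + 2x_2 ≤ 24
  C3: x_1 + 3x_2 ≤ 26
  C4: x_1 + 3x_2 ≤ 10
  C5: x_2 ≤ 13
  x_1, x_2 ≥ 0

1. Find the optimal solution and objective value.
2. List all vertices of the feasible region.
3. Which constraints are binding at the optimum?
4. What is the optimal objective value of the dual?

1. x_1 = 5, x_2 = 0, z = -25
2. (0, 0), (5, 0), (5, 1.667), (0, 3.333)
3. C1, x_2 ≥ 0
4. -25 (by strong duality, equal to the primal optimum)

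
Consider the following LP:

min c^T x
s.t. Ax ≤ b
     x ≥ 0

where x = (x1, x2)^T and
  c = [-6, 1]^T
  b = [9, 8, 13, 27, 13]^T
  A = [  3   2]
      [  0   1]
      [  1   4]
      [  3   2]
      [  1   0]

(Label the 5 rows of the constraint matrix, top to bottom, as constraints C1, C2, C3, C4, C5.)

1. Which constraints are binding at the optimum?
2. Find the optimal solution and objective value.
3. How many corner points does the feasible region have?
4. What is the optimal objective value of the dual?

1. C1, x2 ≥ 0
2. x1 = 3, x2 = 0, z = -18
3. 4
4. -18 (by strong duality, equal to the primal optimum)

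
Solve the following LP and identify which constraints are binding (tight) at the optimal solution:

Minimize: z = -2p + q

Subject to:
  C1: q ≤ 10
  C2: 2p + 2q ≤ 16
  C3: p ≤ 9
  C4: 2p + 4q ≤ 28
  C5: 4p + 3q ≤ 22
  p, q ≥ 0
Optimal: p = 5.5, q = 0
Binding: C5, q ≥ 0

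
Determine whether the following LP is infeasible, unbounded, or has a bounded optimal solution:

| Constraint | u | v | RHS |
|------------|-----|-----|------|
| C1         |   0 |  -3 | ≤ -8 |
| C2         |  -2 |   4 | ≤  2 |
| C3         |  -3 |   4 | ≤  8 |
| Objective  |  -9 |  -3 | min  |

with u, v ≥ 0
Feasible point: (5, 3) satisfies every constraint, so the LP is feasible.
Direction d = (1, 0): for each constraint row a, a·d ≤ 0 —
  (0)(1) + (-3)(0) = 0 ≤ 0
  (-2)(1) + (4)(0) = -2 ≤ 0
  (-3)(1) + (4)(0) = -3 ≤ 0
and d ≥ 0, so (5, 3) + t·d stays feasible for every t ≥ 0. Along this ray z = -9u - 3v changes by -9 per unit t, so z → −∞.

The LP is unbounded; z can be made arbitrarily small.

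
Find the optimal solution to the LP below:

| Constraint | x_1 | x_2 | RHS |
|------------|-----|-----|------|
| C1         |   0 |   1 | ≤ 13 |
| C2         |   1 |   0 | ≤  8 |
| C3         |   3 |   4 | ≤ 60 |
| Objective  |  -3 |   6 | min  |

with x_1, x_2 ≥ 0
Each vertex is the intersection of two constraint boundaries that also satisfies all remaining constraints:
  x_1 = 0 and x_2 = 0 → (0, 0)
  x_1 = 8 and x_2 = 0 → (8, 0)
  x_1 = 8 and 3x_1 + 4x_2 = 60 → (8, 9)
  x_2 = 13 and 3x_1 + 4x_2 = 60 → (2.667, 13)
  x_2 = 13 and x_1 = 0 → (0, 13)

Evaluating z = -3x_1 + 6x_2 at each vertex:
  (0, 0): z = 0
  (8, 0): z = -24
  (8, 9): z = 30
  (2.667, 13): z = 70
  (0, 13): z = 78

The minimum is at (8, 0) with z = -24.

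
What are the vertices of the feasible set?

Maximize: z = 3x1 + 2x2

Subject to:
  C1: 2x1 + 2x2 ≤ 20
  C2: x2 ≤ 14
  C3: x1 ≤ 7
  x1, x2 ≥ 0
Each vertex is the intersection of two constraint boundaries that also satisfies all remaining constraints:
  x1 = 0 and x2 = 0 → (0, 0)
  x1 = 7 and x2 = 0 → (7, 0)
  2x1 + 2x2 = 20 and x1 = 7 → (7, 3)
  2x1 + 2x2 = 20 and x1 = 0 → (0, 10)

Vertices: (0, 0), (7, 0), (7, 3), (0, 10)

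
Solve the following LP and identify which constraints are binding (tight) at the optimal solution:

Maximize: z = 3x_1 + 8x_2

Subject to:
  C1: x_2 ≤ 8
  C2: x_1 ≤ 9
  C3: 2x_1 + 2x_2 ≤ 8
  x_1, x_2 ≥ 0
Optimal: x_1 = 0, x_2 = 4
Slack at optimum:
  C1: slack = 4
  C2: slack = 9
  C3: slack = 0 (binding)
  x_1 ≥ 0: x_1 = 0 (binding)
  x_2 ≥ 0: x_2 = 4
Binding constraints: C3, x_1 ≥ 0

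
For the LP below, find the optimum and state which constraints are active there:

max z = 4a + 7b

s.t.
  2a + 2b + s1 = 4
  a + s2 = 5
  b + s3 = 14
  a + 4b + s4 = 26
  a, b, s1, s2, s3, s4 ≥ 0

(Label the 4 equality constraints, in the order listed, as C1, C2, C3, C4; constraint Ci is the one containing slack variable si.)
Optimal: a = 0, b = 2
Slack at optimum:
  C1: slack = 0 (binding)
  C2: slack = 5
  C3: slack = 12
  C4: slack = 18
  a ≥ 0: a = 0 (binding)
  b ≥ 0: b = 2
Binding constraints: C1, a ≥ 0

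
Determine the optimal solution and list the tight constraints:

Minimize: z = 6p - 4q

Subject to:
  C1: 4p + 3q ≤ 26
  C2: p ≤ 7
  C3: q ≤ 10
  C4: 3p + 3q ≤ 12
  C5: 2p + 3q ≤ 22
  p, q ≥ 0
Optimal: p = 0, q = 4
Binding: C4, p ≥ 0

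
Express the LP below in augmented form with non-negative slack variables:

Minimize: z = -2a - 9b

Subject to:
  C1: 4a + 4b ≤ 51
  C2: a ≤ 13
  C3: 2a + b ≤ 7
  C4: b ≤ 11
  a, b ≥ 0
min z = -2a - 9b

s.t.
  4a + 4b + s1 = 51
  a + s2 = 13
  2a + b + s3 = 7
  b + s4 = 11
  a, b, s1, s2, s3, s4 ≥ 0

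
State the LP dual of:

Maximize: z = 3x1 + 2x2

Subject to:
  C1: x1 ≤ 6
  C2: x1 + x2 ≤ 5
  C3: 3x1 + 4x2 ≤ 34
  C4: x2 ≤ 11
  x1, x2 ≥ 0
Minimize: z = 6y1 + 5y2 + 34y3 + 11y4

Subject to:
  C1: -y1 - y2 - 3y3 ≤ -3
  C2: -y2 - 4y3 - y4 ≤ -2
  y1, y2, y3, y4 ≥ 0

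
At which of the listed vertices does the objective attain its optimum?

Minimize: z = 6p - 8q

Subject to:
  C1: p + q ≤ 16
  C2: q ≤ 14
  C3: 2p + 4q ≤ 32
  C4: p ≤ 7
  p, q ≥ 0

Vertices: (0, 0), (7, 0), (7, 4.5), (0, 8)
(0, 8) with z = -64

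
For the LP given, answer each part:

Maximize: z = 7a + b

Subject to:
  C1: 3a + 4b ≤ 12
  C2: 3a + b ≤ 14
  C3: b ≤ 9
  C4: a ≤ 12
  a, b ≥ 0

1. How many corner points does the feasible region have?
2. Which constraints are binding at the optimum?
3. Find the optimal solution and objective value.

1. 3
2. C1, b ≥ 0
3. a = 4, b = 0, z = 28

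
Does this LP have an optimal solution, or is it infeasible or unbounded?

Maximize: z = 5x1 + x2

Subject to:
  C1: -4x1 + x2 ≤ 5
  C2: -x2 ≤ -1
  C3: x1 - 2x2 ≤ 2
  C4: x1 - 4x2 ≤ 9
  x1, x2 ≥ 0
Feasible point: (0, 1) satisfies every constraint, so the LP is feasible.
Direction d = (1, 1): for each constraint row a, a·d ≤ 0 —
  (-4)(1) + (1)(1) = -3 ≤ 0
  (0)(1) + (-1)(1) = -1 ≤ 0
  (1)(1) + (-2)(1) = -1 ≤ 0
  (1)(1) + (-4)(1) = -3 ≤ 0
and d ≥ 0, so (0, 1) + t·d stays feasible for every t ≥ 0. Along this ray z = 5x1 + x2 changes by 6 per unit t, so z → +∞.

Unbounded — the objective can increase without bound over the feasible region.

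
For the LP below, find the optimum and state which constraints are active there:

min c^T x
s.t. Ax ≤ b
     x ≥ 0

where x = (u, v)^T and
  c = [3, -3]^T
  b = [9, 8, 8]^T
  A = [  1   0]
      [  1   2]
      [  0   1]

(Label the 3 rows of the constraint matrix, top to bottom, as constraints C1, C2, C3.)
Optimal: u = 0, v = 4
Binding: C2, u ≥ 0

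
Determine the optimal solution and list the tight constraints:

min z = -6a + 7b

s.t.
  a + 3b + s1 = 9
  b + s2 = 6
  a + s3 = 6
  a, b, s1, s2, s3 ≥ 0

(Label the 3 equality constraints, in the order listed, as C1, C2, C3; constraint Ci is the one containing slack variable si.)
Optimal: a = 6, b = 0
Slack at optimum:
  C1: slack = 3
  C2: slack = 6
  C3: slack = 0 (binding)
  a ≥ 0: a = 6
  b ≥ 0: b = 0 (binding)
Binding constraints: C3, b ≥ 0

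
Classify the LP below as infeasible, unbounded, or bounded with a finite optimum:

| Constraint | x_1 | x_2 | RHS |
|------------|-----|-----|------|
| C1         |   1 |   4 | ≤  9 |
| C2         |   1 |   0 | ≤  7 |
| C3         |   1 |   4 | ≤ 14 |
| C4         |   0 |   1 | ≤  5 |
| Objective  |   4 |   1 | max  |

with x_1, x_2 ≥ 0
The point (7, 0.5) satisfies every constraint, so the LP is feasible; the constraints give x_1 ≤ 7 and x_2 ≤ 5, which with x_1, x_2 ≥ 0 keep the feasible region inside a bounded box. A feasible, bounded LP attains a finite optimum at a vertex.

Bounded optimum: z* = 28.5 at (7, 0.5).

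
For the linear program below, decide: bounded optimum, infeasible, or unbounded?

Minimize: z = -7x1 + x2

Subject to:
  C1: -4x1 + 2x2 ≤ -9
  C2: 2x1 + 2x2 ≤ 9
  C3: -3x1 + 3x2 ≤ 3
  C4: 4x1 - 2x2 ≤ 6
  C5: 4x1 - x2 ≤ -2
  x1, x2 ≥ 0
C4 requires 4x1 - 2x2 ≤ 6, while C1 (-4x1 + 2x2 ≤ -9) is equivalent to 4x1 - 2x2 ≥ 9. Together they would need 9 ≤ 4x1 - 2x2 ≤ 6, which is impossible since 9 > 6. No point satisfies all constraints.

Infeasible — the constraint set is empty.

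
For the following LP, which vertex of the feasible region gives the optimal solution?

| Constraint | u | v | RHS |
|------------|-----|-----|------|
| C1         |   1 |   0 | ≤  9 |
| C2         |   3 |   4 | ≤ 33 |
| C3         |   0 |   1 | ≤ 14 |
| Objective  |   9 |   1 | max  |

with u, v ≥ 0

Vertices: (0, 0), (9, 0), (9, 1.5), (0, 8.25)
(9, 1.5) with z = 82.5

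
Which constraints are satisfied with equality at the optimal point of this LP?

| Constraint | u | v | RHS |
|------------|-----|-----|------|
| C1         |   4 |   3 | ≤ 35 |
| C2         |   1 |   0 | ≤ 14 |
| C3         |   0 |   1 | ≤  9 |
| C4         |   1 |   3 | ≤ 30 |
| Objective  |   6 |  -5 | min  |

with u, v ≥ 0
Optimal: u = 0, v = 9
Slack at optimum:
  C1: slack = 8
  C2: slack = 14
  C3: slack = 0 (binding)
  C4: slack = 3
  u ≥ 0: u = 0 (binding)
  v ≥ 0: v = 9
Binding constraints: C3, u ≥ 0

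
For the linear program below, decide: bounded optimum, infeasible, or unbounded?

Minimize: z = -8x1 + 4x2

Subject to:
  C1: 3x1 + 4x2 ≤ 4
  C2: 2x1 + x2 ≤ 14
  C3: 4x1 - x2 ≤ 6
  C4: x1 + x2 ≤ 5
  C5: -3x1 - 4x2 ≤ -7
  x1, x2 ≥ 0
C1 requires 3x1 + 4x2 ≤ 4, while C5 (-3x1 - 4x2 ≤ -7) is equivalent to 3x1 + 4x2 ≥ 7. Together they would need 7 ≤ 3x1 + 4x2 ≤ 4, which is impossible since 7 > 4. No point satisfies all constraints.

Infeasible: no point satisfies all constraints simultaneously.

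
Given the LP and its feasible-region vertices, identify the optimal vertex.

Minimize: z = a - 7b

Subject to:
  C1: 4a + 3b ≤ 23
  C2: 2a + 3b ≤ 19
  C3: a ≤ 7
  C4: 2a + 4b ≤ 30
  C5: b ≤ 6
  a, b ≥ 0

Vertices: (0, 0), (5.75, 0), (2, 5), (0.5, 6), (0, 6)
Evaluating z = a - 7b at each vertex:
  (0, 0): z = 0
  (5.75, 0): z = 5.75
  (2, 5): z = -33
  (0.5, 6): z = -41.5
  (0, 6): z = -42

The smallest value is z = -42, attained at (0, 6).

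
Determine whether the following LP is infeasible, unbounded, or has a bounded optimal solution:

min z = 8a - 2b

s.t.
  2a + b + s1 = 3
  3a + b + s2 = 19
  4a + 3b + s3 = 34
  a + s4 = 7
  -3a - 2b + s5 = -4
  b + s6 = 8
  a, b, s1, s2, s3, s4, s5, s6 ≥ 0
The point (0, 3) satisfies every constraint, so the LP is feasible; the constraints give a ≤ 7 and b ≤ 8, which with a, b ≥ 0 keep the feasible region inside a bounded box. A feasible, bounded LP attains a finite optimum at a vertex.

Evaluating z = 8a - 2b at each vertex:
  (1.333, 0): z = 10.67
  (1.5, 0): z = 12
  (0, 3): z = -6
  (0, 2): z = -4

The LP has an optimal solution: (0, 3) with z = -6.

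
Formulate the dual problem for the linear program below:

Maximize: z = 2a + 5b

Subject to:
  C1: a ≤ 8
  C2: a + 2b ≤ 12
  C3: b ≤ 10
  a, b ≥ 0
Minimize: z = 8y1 + 12y2 + 10y3

Subject to:
  C1: -y1 - y2 ≤ -2
  C2: -2y2 - y3 ≤ -5
  y1, y2, y3 ≥ 0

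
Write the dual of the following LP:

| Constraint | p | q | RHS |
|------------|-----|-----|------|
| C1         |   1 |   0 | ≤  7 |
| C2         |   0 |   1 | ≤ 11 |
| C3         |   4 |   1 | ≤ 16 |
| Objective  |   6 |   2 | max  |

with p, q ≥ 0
Minimize: z = 7y1 + 11y2 + 16y3

Subject to:
  C1: -y1 - 4y3 ≤ -6
  C2: -y2 - y3 ≤ -2
  y1, y2, y3 ≥ 0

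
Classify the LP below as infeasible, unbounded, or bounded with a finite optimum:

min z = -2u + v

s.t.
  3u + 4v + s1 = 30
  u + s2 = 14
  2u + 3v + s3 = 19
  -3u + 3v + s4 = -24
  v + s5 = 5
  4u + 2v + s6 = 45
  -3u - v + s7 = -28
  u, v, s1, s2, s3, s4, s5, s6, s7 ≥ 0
The point (9.5, 0) satisfies every constraint, so the LP is feasible; the constraints give u ≤ 14 and v ≤ 5, which with u, v ≥ 0 keep the feasible region inside a bounded box. A feasible, bounded LP attains a finite optimum at a vertex.

Evaluating z = -2u + v at each vertex:
  (9.333, 0): z = -18.67
  (9.5, 0): z = -19
  (9.286, 0.1429): z = -18.43

Feasible with finite optimum z* = -19 at (9.5, 0).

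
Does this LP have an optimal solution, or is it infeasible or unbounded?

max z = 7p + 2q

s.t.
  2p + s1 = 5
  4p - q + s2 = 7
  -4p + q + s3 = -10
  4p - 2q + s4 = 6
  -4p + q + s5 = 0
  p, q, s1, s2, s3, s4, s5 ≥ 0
The row 4p - q + s2 = 7 with s2 ≥ 0 requires 4p - q ≤ 7, while the row -4p + q + s3 = -10 with s3 ≥ 0 is equivalent to 4p - q ≥ 10. Together they would need 10 ≤ 4p - q ≤ 7, which is impossible since 10 > 7. No point satisfies all constraints.

Infeasible — the constraint set is empty.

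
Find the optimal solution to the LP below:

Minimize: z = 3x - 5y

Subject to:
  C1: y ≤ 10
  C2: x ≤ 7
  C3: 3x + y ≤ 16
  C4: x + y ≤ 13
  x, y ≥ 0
Each vertex is the intersection of two constraint boundaries that also satisfies all remaining constraints:
  x = 0 and y = 0 → (0, 0)
  3x + y = 16 and y = 0 → (5.333, 0)
  y = 10 and 3x + y = 16 → (2, 10)
  y = 10 and x = 0 → (0, 10)

Evaluating z = 3x - 5y at each vertex:
  (0, 0): z = 0
  (5.333, 0): z = 16
  (2, 10): z = -44
  (0, 10): z = -50

The minimum is at (0, 10) with z = -50.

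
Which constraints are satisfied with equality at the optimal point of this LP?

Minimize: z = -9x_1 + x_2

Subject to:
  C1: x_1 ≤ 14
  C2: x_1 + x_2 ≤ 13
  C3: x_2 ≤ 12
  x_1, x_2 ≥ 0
Optimal: x_1 = 13, x_2 = 0
Binding: C2, x_2 ≥ 0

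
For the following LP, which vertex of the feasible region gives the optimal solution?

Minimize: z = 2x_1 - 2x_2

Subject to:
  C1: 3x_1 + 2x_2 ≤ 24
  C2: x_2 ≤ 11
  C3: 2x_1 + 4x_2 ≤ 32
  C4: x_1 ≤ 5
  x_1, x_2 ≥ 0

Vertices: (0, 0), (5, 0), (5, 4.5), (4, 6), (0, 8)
Evaluating z = 2x_1 - 2x_2 at each vertex:
  (0, 0): z = 0
  (5, 0): z = 10
  (5, 4.5): z = 1
  (4, 6): z = -4
  (0, 8): z = -16

The smallest value is z = -16, attained at (0, 8).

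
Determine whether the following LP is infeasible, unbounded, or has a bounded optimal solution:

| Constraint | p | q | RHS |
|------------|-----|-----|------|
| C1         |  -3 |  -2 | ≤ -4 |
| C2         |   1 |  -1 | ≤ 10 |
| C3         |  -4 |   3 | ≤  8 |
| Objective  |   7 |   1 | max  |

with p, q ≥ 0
Feasible point: (0, 2) satisfies every constraint, so the LP is feasible.
Direction d = (1, 1): for each constraint row a, a·d ≤ 0 —
  (-3)(1) + (-2)(1) = -5 ≤ 0
  (1)(1) + (-1)(1) = 0 ≤ 0
  (-4)(1) + (3)(1) = -1 ≤ 0
and d ≥ 0, so (0, 2) + t·d stays feasible for every t ≥ 0. Along this ray z = 7p + q changes by 8 per unit t, so z → +∞.

The LP is unbounded; z can be made arbitrarily large.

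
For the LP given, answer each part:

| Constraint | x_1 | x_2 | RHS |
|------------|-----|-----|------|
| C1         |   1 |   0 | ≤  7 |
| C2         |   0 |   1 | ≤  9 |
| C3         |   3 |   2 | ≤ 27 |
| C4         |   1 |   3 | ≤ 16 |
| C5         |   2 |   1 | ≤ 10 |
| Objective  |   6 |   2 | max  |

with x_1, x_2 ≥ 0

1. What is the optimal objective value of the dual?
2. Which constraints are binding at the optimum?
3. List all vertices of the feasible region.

1. 30 (by strong duality, equal to the primal optimum)
2. C5, x_2 ≥ 0
3. (0, 0), (5, 0), (2.8, 4.4), (0, 5.333)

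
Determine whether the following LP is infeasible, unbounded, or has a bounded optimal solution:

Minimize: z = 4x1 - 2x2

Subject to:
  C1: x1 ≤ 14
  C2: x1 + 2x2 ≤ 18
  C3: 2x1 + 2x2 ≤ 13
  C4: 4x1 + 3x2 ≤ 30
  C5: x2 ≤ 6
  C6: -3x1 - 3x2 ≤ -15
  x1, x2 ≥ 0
The point (0, 6) satisfies every constraint, so the LP is feasible; the constraints give x1 ≤ 14 and x2 ≤ 6, which with x1, x2 ≥ 0 keep the feasible region inside a bounded box. A feasible, bounded LP attains a finite optimum at a vertex.

Bounded optimum: z* = -12 at (0, 6).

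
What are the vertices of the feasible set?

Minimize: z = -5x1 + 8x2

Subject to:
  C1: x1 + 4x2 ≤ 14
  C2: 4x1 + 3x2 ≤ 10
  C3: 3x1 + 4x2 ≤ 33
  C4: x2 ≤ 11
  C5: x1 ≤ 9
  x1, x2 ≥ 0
Each vertex is the intersection of two constraint boundaries that also satisfies all remaining constraints:
  x1 = 0 and x2 = 0 → (0, 0)
  4x1 + 3x2 = 10 and x2 = 0 → (2.5, 0)
  4x1 + 3x2 = 10 and x1 = 0 → (0, 3.333)

Vertices: (0, 0), (2.5, 0), (0, 3.333)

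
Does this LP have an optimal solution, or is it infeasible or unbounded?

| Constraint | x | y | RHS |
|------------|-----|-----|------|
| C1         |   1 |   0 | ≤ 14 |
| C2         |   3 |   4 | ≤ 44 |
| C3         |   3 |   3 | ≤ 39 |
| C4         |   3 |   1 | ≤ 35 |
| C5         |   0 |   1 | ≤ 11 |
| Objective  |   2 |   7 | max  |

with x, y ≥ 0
The point (0, 11) satisfies every constraint, so the LP is feasible; the constraints give x ≤ 14 and y ≤ 11, which with x, y ≥ 0 keep the feasible region inside a bounded box. A feasible, bounded LP attains a finite optimum at a vertex.

Evaluating z = 2x + 7y at each vertex:
  (0, 0): z = 0
  (11.67, 0): z = 23.33
  (11, 2): z = 36
  (8, 5): z = 51
  (0, 11): z = 77

Bounded optimum: z* = 77 at (0, 11).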